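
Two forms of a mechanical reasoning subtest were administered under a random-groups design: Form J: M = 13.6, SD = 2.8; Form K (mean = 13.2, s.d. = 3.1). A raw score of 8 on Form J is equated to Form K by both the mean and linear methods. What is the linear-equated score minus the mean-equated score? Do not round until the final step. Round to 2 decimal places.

Mean-equated: 8 + (13.2 − 13.6) = 7.60
Linear-equated: (3.1/2.8)(8 − 13.6) + 13.2 = 7.000
Difference = 7.000 − 7.60 = -0.60

-0.60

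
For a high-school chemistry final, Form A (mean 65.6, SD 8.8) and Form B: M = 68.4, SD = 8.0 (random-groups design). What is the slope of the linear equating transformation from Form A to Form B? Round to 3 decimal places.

0.909

A = SD_Y / SD_X = 8.0 / 8.8 = 0.909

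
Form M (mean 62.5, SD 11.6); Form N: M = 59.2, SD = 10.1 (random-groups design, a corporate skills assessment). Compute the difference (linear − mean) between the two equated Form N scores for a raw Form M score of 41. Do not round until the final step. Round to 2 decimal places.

Mean-equated: 41 + (59.2 − 62.5) = 37.70
Linear-equated: (10.1/11.6)(41 − 62.5) + 59.2 = 40.480
Difference = 40.480 − 37.70 = 2.78

2.78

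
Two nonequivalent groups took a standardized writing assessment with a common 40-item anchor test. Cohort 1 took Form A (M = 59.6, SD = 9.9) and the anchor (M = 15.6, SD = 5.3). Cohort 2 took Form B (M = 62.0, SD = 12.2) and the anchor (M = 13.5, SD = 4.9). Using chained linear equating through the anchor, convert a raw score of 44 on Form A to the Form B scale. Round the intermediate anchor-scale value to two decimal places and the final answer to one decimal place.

46.4

Form A → anchor (Cohort 1): v = (5.3/9.9)(44 − 59.6) + 15.6 = 7.25
anchor → Form B (Cohort 2): y = (12.2/4.9)(7.25 − 13.5) + 62.0 = 46.4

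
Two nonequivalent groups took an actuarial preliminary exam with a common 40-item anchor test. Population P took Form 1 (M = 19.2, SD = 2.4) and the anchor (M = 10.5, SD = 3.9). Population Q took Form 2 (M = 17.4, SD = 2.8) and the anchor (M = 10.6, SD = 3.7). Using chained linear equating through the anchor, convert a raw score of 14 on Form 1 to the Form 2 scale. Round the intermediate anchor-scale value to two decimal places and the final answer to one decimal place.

10.9

Form 1 → anchor (Population P): v = (3.9/2.4)(14 − 19.2) + 10.5 = 2.05
anchor → Form 2 (Population Q): y = (2.8/3.7)(2.05 − 10.6) + 17.4 = 10.9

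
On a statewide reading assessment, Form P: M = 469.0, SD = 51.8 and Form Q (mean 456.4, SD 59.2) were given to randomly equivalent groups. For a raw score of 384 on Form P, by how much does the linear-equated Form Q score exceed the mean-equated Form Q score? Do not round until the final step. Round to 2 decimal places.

-12.14

Mean-equated: 384 + (456.4 − 469.0) = 371.40
Linear-equated: (59.2/51.8)(384 − 469.0) + 456.4 = 359.257
Difference = 359.257 − 371.40 = -12.14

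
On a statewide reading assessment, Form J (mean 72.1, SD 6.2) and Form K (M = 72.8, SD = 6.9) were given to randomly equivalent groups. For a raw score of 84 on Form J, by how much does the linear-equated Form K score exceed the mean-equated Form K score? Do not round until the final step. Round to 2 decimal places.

1.34

Mean-equated: 84 + (72.8 − 72.1) = 84.70
Linear-equated: (6.9/6.2)(84 − 72.1) + 72.8 = 86.044
Difference = 86.044 − 84.70 = 1.34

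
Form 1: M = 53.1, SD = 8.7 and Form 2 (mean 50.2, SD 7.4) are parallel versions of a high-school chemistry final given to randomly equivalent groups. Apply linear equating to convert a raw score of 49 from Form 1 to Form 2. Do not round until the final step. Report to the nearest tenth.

Linear equating: y = (SD_Y/SD_X)(x − M_X) + M_Y
y = (7.4/8.7)(49 − 53.1) + 50.2
y = 0.850575 × -4.1 + 50.2 = -3.4874 + 50.2 = 46.7

46.7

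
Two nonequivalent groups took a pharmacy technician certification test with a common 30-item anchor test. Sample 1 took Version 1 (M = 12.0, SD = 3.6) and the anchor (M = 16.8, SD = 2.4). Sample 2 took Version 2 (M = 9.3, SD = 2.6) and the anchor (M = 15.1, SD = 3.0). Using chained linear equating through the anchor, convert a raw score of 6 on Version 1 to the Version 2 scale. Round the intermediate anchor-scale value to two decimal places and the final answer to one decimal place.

Version 1 → anchor (Sample 1): v = (2.4/3.6)(6 − 12.0) + 16.8 = 12.80
anchor → Version 2 (Sample 2): y = (2.6/3.0)(12.80 − 15.1) + 9.3 = 7.3

7.3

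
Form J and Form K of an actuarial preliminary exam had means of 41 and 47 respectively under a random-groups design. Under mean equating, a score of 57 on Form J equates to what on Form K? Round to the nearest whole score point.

63

Mean equating: y = x + (M_Y − M_X) = 57 + (47 − 41) = 63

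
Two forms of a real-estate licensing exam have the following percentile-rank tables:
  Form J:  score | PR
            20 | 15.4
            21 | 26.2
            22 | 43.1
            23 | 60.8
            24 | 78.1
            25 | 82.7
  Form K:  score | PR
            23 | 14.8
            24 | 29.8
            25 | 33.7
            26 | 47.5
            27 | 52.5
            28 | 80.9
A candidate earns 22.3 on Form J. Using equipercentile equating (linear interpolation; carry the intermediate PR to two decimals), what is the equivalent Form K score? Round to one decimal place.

26.2

PR of 22.3 on Form J: 43.1 + (22.3 − 22)/(23 − 22) × (60.8 − 43.1) = 48.41
On Form K, PR 48.41 falls between score 26 (PR 47.5) and 27 (PR 52.5).
Interpolate: 26 + (48.41 − 47.5)/(52.5 − 47.5) × (27 − 26) = 26.2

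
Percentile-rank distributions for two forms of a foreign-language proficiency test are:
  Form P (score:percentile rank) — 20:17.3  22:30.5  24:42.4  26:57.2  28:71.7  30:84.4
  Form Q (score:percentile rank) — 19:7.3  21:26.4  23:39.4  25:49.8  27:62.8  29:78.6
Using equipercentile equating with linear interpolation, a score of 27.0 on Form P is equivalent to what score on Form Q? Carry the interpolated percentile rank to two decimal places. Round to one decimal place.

27.2

PR of 27.0 on Form P: 57.2 + (27.0 − 26)/(28 − 26) × (71.7 − 57.2) = 64.45
On Form Q, PR 64.45 falls between score 27 (PR 62.8) and 29 (PR 78.6).
Interpolate: 27 + (64.45 − 62.8)/(78.6 − 62.8) × (29 − 27) = 27.2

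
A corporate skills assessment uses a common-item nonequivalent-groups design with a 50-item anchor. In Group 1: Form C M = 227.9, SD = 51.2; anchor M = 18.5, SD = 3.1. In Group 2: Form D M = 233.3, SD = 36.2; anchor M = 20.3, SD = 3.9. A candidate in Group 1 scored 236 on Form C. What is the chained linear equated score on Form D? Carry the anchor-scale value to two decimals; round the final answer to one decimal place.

Form C → anchor (Group 1): v = (3.1/51.2)(236 − 227.9) + 18.5 = 18.99
anchor → Form D (Group 2): y = (36.2/3.9)(18.99 − 20.3) + 233.3 = 221.1

221.1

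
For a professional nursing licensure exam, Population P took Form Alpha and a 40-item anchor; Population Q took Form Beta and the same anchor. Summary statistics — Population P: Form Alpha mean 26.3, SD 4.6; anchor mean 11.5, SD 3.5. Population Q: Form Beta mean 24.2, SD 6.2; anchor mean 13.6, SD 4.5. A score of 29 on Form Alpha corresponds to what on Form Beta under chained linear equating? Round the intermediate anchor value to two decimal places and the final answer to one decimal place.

Form Alpha → anchor (Population P): v = (3.5/4.6)(29 − 26.3) + 11.5 = 13.55
anchor → Form Beta (Population Q): y = (6.2/4.5)(13.55 − 13.6) + 24.2 = 24.1

24.1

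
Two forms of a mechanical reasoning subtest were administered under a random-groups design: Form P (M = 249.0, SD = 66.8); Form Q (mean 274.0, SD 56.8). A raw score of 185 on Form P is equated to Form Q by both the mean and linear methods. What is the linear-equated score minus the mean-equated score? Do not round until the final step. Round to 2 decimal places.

9.58

Mean-equated: 185 + (274.0 − 249.0) = 210.00
Linear-equated: (56.8/66.8)(185 − 249.0) + 274.0 = 219.581
Difference = 219.581 − 210.00 = 9.58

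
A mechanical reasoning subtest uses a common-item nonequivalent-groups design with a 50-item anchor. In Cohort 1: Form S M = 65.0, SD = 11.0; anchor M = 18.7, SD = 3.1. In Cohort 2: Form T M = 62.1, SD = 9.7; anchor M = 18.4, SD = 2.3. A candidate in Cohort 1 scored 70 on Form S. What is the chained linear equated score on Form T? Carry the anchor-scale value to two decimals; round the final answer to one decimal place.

69.3

Form S → anchor (Cohort 1): v = (3.1/11.0)(70 − 65.0) + 18.7 = 20.11
anchor → Form T (Cohort 2): y = (9.7/2.3)(20.11 − 18.4) + 62.1 = 69.3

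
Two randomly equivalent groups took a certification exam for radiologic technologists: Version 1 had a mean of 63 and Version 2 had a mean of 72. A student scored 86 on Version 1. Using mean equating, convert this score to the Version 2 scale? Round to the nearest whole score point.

95

Mean equating: y = x + (M_Y − M_X) = 86 + (72 − 63) = 95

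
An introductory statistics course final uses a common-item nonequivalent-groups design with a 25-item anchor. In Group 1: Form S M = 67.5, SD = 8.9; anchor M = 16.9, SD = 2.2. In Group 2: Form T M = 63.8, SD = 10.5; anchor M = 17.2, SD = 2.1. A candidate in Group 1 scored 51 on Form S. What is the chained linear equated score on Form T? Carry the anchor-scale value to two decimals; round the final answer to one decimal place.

Form S → anchor (Group 1): v = (2.2/8.9)(51 − 67.5) + 16.9 = 12.82
anchor → Form T (Group 2): y = (10.5/2.1)(12.82 − 17.2) + 63.8 = 41.9

41.9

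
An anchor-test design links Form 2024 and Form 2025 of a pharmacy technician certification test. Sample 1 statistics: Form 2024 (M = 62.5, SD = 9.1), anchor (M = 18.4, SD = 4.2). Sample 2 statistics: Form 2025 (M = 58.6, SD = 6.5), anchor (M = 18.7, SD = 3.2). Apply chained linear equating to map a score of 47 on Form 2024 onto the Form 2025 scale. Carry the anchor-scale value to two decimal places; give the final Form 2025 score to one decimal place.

43.5

Form 2024 → anchor (Sample 1): v = (4.2/9.1)(47 − 62.5) + 18.4 = 11.25
anchor → Form 2025 (Sample 2): y = (6.5/3.2)(11.25 − 18.7) + 58.6 = 43.5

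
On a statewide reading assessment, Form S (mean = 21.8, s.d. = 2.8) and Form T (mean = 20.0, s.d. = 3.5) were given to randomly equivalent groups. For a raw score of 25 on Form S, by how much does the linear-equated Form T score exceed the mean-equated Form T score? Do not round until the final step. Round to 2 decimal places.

Mean-equated: 25 + (20.0 − 21.8) = 23.20
Linear-equated: (3.5/2.8)(25 − 21.8) + 20.0 = 24.000
Difference = 24.000 − 23.20 = 0.80

0.80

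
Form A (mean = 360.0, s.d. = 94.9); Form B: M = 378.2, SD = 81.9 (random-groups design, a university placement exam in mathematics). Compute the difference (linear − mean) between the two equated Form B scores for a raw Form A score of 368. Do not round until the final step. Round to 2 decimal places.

-1.10

Mean-equated: 368 + (378.2 − 360.0) = 386.20
Linear-equated: (81.9/94.9)(368 − 360.0) + 378.2 = 385.104
Difference = 385.104 − 386.20 = -1.10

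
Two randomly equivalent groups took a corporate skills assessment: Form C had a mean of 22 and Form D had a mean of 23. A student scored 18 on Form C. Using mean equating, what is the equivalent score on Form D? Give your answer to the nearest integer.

Mean equating: y = x + (M_Y − M_X) = 18 + (23 − 22) = 19

19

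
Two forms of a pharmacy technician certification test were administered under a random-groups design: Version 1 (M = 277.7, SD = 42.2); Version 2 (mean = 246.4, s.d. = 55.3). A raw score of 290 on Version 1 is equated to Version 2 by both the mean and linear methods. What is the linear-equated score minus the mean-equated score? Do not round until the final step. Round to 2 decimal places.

Mean-equated: 290 + (246.4 − 277.7) = 258.70
Linear-equated: (55.3/42.2)(290 − 277.7) + 246.4 = 262.518
Difference = 262.518 − 258.70 = 3.82

3.82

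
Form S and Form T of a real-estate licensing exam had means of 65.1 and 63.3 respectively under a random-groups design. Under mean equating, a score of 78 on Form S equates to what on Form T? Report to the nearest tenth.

Mean equating: y = x + (M_Y − M_X) = 78 + (63.3 − 65.1) = 76.2

76.2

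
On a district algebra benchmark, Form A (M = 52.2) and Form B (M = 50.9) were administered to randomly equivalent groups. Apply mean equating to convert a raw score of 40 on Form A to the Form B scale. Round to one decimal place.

Mean equating: y = x + (M_Y − M_X) = 40 + (50.9 − 52.2) = 38.7

38.7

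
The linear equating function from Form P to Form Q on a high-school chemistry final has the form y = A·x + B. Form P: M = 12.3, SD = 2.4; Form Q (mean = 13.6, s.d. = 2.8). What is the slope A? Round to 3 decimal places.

A = SD_Y / SD_X = 2.8 / 2.4 = 1.167

1.167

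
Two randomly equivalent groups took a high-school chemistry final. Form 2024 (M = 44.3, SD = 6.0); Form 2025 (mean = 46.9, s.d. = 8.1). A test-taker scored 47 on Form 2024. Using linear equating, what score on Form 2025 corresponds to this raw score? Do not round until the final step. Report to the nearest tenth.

Linear equating: y = (SD_Y/SD_X)(x − M_X) + M_Y
y = (8.1/6.0)(47 − 44.3) + 46.9
y = 1.350000 × 2.7 + 46.9 = 3.6450 + 46.9 = 50.5

50.5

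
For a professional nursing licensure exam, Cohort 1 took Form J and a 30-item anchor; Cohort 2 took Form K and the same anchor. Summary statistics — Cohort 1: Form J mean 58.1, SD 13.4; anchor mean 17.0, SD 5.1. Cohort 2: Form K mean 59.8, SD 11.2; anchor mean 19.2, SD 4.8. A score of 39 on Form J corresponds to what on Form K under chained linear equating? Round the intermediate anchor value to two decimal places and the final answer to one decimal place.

37.7

Form J → anchor (Cohort 1): v = (5.1/13.4)(39 − 58.1) + 17.0 = 9.73
anchor → Form K (Cohort 2): y = (11.2/4.8)(9.73 − 19.2) + 59.8 = 37.7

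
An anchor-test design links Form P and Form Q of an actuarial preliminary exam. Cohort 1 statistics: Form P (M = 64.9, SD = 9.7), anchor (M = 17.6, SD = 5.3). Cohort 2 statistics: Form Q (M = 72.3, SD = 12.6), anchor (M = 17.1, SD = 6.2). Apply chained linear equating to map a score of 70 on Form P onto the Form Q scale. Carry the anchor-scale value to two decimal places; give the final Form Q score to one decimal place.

Form P → anchor (Cohort 1): v = (5.3/9.7)(70 − 64.9) + 17.6 = 20.39
anchor → Form Q (Cohort 2): y = (12.6/6.2)(20.39 − 17.1) + 72.3 = 79.0

79.0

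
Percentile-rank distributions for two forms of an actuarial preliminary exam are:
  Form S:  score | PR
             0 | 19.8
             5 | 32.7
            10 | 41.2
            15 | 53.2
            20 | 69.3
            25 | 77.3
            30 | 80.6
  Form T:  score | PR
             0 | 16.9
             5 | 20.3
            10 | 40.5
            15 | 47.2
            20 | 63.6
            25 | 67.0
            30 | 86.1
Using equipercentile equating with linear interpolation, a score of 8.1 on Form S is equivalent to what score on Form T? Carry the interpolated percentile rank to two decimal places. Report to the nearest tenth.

PR of 8.1 on Form S: 32.7 + (8.1 − 5)/(10 − 5) × (41.2 − 32.7) = 37.97
On Form T, PR 37.97 falls between score 5 (PR 20.3) and 10 (PR 40.5).
Interpolate: 5 + (37.97 − 20.3)/(40.5 − 20.3) × (10 − 5) = 9.4

9.4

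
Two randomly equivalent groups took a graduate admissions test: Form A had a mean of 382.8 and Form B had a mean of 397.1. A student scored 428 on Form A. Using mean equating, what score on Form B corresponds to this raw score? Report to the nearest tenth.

442.3

Mean equating: y = x + (M_Y − M_X) = 428 + (397.1 − 382.8) = 442.3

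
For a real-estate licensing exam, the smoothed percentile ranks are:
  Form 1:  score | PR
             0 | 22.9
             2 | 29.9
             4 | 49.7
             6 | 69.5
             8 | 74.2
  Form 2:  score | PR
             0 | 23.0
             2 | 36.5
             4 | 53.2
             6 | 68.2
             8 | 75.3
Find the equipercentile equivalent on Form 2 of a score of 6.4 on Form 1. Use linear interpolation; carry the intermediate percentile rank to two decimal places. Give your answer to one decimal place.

6.6

PR of 6.4 on Form 1: 69.5 + (6.4 − 6)/(8 − 6) × (74.2 − 69.5) = 70.44
On Form 2, PR 70.44 falls between score 6 (PR 68.2) and 8 (PR 75.3).
Interpolate: 6 + (70.44 − 68.2)/(75.3 − 68.2) × (8 − 6) = 6.6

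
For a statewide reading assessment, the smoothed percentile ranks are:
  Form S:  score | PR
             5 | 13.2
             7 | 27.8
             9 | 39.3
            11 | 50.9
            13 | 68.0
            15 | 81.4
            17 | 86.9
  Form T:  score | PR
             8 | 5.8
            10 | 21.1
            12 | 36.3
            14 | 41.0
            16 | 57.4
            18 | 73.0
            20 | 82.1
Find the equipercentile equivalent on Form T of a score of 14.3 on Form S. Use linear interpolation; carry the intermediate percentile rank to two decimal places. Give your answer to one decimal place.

18.8

PR of 14.3 on Form S: 68.0 + (14.3 − 13)/(15 − 13) × (81.4 − 68.0) = 76.71
On Form T, PR 76.71 falls between score 18 (PR 73.0) and 20 (PR 82.1).
Interpolate: 18 + (76.71 − 73.0)/(82.1 − 73.0) × (20 − 18) = 18.8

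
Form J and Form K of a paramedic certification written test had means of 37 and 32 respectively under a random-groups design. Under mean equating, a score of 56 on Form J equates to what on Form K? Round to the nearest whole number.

51

Mean equating: y = x + (M_Y − M_X) = 56 + (32 − 37) = 51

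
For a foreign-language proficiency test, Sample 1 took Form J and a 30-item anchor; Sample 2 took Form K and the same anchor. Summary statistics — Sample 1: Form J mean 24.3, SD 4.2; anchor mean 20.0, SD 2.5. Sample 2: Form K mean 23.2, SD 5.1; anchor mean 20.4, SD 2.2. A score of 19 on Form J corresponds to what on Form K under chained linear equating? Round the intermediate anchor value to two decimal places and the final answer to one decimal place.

15.0

Form J → anchor (Sample 1): v = (2.5/4.2)(19 − 24.3) + 20.0 = 16.85
anchor → Form K (Sample 2): y = (5.1/2.2)(16.85 − 20.4) + 23.2 = 15.0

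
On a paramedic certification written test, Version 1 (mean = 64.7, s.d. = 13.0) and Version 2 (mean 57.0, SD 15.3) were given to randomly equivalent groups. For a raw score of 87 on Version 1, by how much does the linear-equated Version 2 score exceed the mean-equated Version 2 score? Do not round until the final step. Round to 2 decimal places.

3.95

Mean-equated: 87 + (57.0 − 64.7) = 79.30
Linear-equated: (15.3/13.0)(87 − 64.7) + 57.0 = 83.245
Difference = 83.245 − 79.30 = 3.95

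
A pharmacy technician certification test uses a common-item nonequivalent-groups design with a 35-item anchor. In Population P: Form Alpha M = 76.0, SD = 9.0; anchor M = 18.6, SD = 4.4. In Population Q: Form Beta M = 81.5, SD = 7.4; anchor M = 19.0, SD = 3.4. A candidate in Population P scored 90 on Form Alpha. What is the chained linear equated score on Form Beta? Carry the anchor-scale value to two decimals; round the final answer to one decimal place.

95.5

Form Alpha → anchor (Population P): v = (4.4/9.0)(90 − 76.0) + 18.6 = 25.44
anchor → Form Beta (Population Q): y = (7.4/3.4)(25.44 − 19.0) + 81.5 = 95.5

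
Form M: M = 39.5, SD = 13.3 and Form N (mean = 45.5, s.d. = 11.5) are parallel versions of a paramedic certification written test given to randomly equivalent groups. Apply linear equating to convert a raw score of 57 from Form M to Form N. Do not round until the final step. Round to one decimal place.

Linear equating: y = (SD_Y/SD_X)(x − M_X) + M_Y
y = (11.5/13.3)(57 − 39.5) + 45.5
y = 0.864662 × 17.5 + 45.5 = 15.1316 + 45.5 = 60.6

60.6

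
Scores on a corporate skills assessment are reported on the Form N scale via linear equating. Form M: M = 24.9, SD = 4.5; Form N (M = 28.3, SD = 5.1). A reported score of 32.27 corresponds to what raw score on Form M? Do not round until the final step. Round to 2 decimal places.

Invert y = (SD_Y/SD_X)(x − M_X) + M_Y:
x = (SD_X/SD_Y)(y − M_Y) + M_X = (4.5/5.1)(32.27 − 28.3) + 24.9
x = 0.882353 × 3.970 + 24.9 = 28.40

28.40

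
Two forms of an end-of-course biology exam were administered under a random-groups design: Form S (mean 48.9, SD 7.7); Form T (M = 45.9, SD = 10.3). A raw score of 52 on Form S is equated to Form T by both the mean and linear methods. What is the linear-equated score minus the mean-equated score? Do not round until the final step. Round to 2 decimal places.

1.05

Mean-equated: 52 + (45.9 − 48.9) = 49.00
Linear-equated: (10.3/7.7)(52 − 48.9) + 45.9 = 50.047
Difference = 50.047 − 49.00 = 1.05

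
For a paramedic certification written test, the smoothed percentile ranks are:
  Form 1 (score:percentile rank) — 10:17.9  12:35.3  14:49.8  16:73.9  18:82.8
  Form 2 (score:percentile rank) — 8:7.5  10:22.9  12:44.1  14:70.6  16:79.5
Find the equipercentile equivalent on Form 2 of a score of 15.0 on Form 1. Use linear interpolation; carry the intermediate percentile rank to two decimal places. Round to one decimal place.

PR of 15.0 on Form 1: 49.8 + (15.0 − 14)/(16 − 14) × (73.9 − 49.8) = 61.85
On Form 2, PR 61.85 falls between score 12 (PR 44.1) and 14 (PR 70.6).
Interpolate: 12 + (61.85 − 44.1)/(70.6 − 44.1) × (14 − 12) = 13.3

13.3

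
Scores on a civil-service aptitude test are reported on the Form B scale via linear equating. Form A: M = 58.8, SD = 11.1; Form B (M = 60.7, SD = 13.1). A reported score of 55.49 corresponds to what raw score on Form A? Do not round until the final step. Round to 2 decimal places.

Invert y = (SD_Y/SD_X)(x − M_X) + M_Y:
x = (SD_X/SD_Y)(y − M_Y) + M_X = (11.1/13.1)(55.49 − 60.7) + 58.8
x = 0.847328 × -5.210 + 58.8 = 54.39

54.39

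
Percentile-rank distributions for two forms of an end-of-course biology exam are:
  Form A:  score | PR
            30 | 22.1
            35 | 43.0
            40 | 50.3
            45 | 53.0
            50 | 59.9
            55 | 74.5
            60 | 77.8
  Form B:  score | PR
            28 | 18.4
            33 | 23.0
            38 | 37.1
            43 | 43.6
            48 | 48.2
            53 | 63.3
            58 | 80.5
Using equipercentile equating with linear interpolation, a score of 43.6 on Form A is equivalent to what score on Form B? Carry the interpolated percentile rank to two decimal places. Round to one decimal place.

49.3

PR of 43.6 on Form A: 50.3 + (43.6 − 40)/(45 − 40) × (53.0 − 50.3) = 52.24
On Form B, PR 52.24 falls between score 48 (PR 48.2) and 53 (PR 63.3).
Interpolate: 48 + (52.24 − 48.2)/(63.3 − 48.2) × (53 − 48) = 49.3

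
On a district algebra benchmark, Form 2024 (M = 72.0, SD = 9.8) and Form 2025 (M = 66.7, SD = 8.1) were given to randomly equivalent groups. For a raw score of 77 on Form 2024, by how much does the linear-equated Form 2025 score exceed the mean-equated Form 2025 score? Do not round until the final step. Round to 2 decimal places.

Mean-equated: 77 + (66.7 − 72.0) = 71.70
Linear-equated: (8.1/9.8)(77 − 72.0) + 66.7 = 70.833
Difference = 70.833 − 71.70 = -0.87

-0.87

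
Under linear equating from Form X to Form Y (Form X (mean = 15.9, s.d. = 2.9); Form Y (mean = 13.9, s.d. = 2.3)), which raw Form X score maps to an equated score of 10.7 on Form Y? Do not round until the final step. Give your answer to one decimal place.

11.9

Invert y = (SD_Y/SD_X)(x − M_X) + M_Y:
x = (SD_X/SD_Y)(y − M_Y) + M_X = (2.9/2.3)(10.7 − 13.9) + 15.9
x = 1.260870 × -3.200 + 15.9 = 11.9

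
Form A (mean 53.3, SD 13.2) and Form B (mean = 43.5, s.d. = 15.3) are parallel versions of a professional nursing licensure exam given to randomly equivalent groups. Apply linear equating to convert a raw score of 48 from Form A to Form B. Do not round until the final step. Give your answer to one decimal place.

Linear equating: y = (SD_Y/SD_X)(x − M_X) + M_Y
y = (15.3/13.2)(48 − 53.3) + 43.5
y = 1.159091 × -5.3 + 43.5 = -6.1432 + 43.5 = 37.4

37.4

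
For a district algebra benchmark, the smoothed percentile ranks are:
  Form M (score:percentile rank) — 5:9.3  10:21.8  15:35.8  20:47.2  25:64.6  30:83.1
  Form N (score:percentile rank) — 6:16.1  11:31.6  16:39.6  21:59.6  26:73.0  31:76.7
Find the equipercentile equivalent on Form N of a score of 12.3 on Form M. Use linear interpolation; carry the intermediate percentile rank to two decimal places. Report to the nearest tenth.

9.9

PR of 12.3 on Form M: 21.8 + (12.3 − 10)/(15 − 10) × (35.8 − 21.8) = 28.24
On Form N, PR 28.24 falls between score 6 (PR 16.1) and 11 (PR 31.6).
Interpolate: 6 + (28.24 − 16.1)/(31.6 − 16.1) × (11 − 6) = 9.9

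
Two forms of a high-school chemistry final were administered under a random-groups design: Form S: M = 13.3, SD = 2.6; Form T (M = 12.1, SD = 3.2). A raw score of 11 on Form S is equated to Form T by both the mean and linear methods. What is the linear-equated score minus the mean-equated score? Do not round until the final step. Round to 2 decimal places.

-0.53

Mean-equated: 11 + (12.1 − 13.3) = 9.80
Linear-equated: (3.2/2.6)(11 − 13.3) + 12.1 = 9.269
Difference = 9.269 − 9.80 = -0.53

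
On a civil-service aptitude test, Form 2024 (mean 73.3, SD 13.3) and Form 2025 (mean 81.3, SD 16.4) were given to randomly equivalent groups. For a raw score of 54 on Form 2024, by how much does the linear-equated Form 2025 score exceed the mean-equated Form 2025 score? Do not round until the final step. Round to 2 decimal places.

Mean-equated: 54 + (81.3 − 73.3) = 62.00
Linear-equated: (16.4/13.3)(54 − 73.3) + 81.3 = 57.502
Difference = 57.502 − 62.00 = -4.50

-4.50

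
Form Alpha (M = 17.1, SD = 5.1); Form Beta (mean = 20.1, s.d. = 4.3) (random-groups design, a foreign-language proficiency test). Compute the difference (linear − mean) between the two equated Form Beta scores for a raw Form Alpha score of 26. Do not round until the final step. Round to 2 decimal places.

Mean-equated: 26 + (20.1 − 17.1) = 29.00
Linear-equated: (4.3/5.1)(26 − 17.1) + 20.1 = 27.604
Difference = 27.604 − 29.00 = -1.40

-1.40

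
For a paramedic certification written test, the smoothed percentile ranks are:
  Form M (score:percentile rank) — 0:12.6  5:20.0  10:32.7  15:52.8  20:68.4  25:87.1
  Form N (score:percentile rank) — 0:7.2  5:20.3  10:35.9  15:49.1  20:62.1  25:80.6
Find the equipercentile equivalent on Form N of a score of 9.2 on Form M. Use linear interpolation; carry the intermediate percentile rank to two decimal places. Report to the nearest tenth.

PR of 9.2 on Form M: 20.0 + (9.2 − 5)/(10 − 5) × (32.7 − 20.0) = 30.67
On Form N, PR 30.67 falls between score 5 (PR 20.3) and 10 (PR 35.9).
Interpolate: 5 + (30.67 − 20.3)/(35.9 − 20.3) × (10 − 5) = 8.3

8.3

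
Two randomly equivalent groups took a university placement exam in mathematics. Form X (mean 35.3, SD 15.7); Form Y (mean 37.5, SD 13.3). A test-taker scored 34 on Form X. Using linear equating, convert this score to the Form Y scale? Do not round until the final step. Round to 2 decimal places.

Linear equating: y = (SD_Y/SD_X)(x − M_X) + M_Y
y = (13.3/15.7)(34 − 35.3) + 37.5
y = 0.847134 × -1.3 + 37.5 = -1.1013 + 37.5 = 36.40

36.40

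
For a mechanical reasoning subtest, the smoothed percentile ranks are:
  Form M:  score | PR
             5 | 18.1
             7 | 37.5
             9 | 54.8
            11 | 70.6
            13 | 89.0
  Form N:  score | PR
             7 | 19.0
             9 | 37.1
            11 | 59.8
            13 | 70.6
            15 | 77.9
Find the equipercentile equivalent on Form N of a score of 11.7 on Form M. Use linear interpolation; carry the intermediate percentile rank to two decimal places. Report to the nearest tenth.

14.8

PR of 11.7 on Form M: 70.6 + (11.7 − 11)/(13 − 11) × (89.0 − 70.6) = 77.04
On Form N, PR 77.04 falls between score 13 (PR 70.6) and 15 (PR 77.9).
Interpolate: 13 + (77.04 − 70.6)/(77.9 − 70.6) × (15 − 13) = 14.8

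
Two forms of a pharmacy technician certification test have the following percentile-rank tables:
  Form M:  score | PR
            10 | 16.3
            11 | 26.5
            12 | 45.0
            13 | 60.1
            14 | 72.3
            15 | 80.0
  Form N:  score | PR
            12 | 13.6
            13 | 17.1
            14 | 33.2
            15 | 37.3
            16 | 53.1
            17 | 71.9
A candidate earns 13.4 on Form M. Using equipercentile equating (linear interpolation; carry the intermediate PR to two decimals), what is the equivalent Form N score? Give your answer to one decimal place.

16.6

PR of 13.4 on Form M: 60.1 + (13.4 − 13)/(14 − 13) × (72.3 − 60.1) = 64.98
On Form N, PR 64.98 falls between score 16 (PR 53.1) and 17 (PR 71.9).
Interpolate: 16 + (64.98 − 53.1)/(71.9 − 53.1) × (17 − 16) = 16.6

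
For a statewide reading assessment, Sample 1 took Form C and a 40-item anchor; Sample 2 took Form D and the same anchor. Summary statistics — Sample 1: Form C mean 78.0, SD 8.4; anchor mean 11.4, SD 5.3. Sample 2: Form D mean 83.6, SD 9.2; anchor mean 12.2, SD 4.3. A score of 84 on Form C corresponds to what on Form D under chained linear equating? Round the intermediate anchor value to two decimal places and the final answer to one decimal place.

Form C → anchor (Sample 1): v = (5.3/8.4)(84 − 78.0) + 11.4 = 15.19
anchor → Form D (Sample 2): y = (9.2/4.3)(15.19 − 12.2) + 83.6 = 90.0

90.0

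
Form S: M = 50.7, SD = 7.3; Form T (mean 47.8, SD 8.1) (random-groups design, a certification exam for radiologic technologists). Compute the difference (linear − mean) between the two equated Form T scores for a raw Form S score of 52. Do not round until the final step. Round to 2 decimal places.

Mean-equated: 52 + (47.8 − 50.7) = 49.10
Linear-equated: (8.1/7.3)(52 − 50.7) + 47.8 = 49.242
Difference = 49.242 − 49.10 = 0.14

0.14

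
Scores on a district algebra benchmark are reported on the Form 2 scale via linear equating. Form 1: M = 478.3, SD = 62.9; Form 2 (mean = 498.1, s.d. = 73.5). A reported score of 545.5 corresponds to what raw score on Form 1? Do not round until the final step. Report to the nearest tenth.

518.9

Invert y = (SD_Y/SD_X)(x − M_X) + M_Y:
x = (SD_X/SD_Y)(y − M_Y) + M_X = (62.9/73.5)(545.5 − 498.1) + 478.3
x = 0.855782 × 47.400 + 478.3 = 518.9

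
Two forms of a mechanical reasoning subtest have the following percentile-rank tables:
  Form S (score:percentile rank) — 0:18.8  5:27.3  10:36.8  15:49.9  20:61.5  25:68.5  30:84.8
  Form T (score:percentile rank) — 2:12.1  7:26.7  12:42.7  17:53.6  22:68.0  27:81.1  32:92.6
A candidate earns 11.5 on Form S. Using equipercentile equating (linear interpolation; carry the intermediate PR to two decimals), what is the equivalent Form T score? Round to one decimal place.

PR of 11.5 on Form S: 36.8 + (11.5 − 10)/(15 − 10) × (49.9 − 36.8) = 40.73
On Form T, PR 40.73 falls between score 7 (PR 26.7) and 12 (PR 42.7).
Interpolate: 7 + (40.73 − 26.7)/(42.7 − 26.7) × (12 − 7) = 11.4

11.4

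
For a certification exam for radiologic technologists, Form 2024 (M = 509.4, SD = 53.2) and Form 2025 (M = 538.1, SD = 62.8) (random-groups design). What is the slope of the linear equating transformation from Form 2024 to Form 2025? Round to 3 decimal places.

1.180

A = SD_Y / SD_X = 62.8 / 53.2 = 1.180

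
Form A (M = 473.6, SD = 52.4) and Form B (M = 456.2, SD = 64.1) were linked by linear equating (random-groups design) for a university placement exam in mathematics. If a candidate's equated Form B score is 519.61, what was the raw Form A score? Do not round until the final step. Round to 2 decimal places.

525.44

Invert y = (SD_Y/SD_X)(x − M_X) + M_Y:
x = (SD_X/SD_Y)(y − M_Y) + M_X = (52.4/64.1)(519.61 − 456.2) + 473.6
x = 0.817473 × 63.410 + 473.6 = 525.44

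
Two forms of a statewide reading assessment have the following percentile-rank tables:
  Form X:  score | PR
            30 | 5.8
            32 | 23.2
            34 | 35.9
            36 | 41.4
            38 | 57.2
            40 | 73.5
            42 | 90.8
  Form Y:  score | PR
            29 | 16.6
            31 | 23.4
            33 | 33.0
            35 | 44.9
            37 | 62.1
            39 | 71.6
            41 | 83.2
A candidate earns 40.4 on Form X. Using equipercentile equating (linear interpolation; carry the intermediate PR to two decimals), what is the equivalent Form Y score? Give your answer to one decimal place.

PR of 40.4 on Form X: 73.5 + (40.4 − 40)/(42 − 40) × (90.8 − 73.5) = 76.96
On Form Y, PR 76.96 falls between score 39 (PR 71.6) and 41 (PR 83.2).
Interpolate: 39 + (76.96 − 71.6)/(83.2 − 71.6) × (41 − 39) = 39.9

39.9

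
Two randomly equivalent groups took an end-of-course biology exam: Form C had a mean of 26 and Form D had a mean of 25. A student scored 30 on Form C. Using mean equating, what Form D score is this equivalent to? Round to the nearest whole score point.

29

Mean equating: y = x + (M_Y − M_X) = 30 + (25 − 26) = 29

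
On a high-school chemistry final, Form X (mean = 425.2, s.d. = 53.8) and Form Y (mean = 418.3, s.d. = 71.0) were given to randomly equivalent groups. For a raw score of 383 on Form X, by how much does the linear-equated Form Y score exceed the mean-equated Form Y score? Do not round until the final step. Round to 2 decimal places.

Mean-equated: 383 + (418.3 − 425.2) = 376.10
Linear-equated: (71.0/53.8)(383 − 425.2) + 418.3 = 362.609
Difference = 362.609 − 376.10 = -13.49

-13.49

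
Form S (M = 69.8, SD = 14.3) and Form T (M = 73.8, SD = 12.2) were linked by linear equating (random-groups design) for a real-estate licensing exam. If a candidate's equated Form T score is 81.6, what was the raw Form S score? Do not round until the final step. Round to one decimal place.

Invert y = (SD_Y/SD_X)(x − M_X) + M_Y:
x = (SD_X/SD_Y)(y − M_Y) + M_X = (14.3/12.2)(81.6 − 73.8) + 69.8
x = 1.172131 × 7.800 + 69.8 = 78.9

78.9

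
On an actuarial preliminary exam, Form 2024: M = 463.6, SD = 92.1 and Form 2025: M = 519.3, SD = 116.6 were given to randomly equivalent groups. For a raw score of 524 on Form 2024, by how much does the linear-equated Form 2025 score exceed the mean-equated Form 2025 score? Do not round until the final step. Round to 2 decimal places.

16.07

Mean-equated: 524 + (519.3 − 463.6) = 579.70
Linear-equated: (116.6/92.1)(524 − 463.6) + 519.3 = 595.767
Difference = 595.767 − 579.70 = 16.07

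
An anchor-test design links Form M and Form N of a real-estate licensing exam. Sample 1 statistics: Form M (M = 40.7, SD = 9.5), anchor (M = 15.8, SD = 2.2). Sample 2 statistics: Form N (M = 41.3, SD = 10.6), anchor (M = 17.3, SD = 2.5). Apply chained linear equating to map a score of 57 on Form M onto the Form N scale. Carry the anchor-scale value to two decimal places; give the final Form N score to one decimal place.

50.9

Form M → anchor (Sample 1): v = (2.2/9.5)(57 − 40.7) + 15.8 = 19.57
anchor → Form N (Sample 2): y = (10.6/2.5)(19.57 − 17.3) + 41.3 = 50.9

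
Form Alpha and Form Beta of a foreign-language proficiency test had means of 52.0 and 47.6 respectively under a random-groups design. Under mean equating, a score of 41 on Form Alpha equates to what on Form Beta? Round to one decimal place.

Mean equating: y = x + (M_Y − M_X) = 41 + (47.6 − 52.0) = 36.6

36.6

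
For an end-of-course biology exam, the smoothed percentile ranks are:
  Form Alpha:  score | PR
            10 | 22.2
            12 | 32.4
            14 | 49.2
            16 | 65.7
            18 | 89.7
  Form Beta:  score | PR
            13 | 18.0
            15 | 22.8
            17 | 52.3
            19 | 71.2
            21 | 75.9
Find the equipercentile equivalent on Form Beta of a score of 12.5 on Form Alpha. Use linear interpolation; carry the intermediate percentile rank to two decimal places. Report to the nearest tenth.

PR of 12.5 on Form Alpha: 32.4 + (12.5 − 12)/(14 − 12) × (49.2 − 32.4) = 36.60
On Form Beta, PR 36.60 falls between score 15 (PR 22.8) and 17 (PR 52.3).
Interpolate: 15 + (36.60 − 22.8)/(52.3 − 22.8) × (17 − 15) = 15.9

15.9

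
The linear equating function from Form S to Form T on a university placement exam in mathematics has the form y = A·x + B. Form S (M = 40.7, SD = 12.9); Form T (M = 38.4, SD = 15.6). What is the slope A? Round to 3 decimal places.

1.209

A = SD_Y / SD_X = 15.6 / 12.9 = 1.209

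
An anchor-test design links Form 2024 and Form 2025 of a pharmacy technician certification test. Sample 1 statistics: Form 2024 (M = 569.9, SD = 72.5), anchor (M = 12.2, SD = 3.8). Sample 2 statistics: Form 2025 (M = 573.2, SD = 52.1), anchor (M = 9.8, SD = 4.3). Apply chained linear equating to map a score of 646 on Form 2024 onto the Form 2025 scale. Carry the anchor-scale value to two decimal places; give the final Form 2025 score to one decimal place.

650.6

Form 2024 → anchor (Sample 1): v = (3.8/72.5)(646 − 569.9) + 12.2 = 16.19
anchor → Form 2025 (Sample 2): y = (52.1/4.3)(16.19 − 9.8) + 573.2 = 650.6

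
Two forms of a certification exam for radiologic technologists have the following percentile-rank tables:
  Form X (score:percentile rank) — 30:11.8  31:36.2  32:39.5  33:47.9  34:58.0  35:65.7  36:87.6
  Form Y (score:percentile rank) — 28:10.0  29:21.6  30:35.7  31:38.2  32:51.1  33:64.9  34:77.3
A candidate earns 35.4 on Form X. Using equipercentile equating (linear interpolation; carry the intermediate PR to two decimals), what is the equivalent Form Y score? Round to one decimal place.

33.8

PR of 35.4 on Form X: 65.7 + (35.4 − 35)/(36 − 35) × (87.6 − 65.7) = 74.46
On Form Y, PR 74.46 falls between score 33 (PR 64.9) and 34 (PR 77.3).
Interpolate: 33 + (74.46 − 64.9)/(77.3 − 64.9) × (34 − 33) = 33.8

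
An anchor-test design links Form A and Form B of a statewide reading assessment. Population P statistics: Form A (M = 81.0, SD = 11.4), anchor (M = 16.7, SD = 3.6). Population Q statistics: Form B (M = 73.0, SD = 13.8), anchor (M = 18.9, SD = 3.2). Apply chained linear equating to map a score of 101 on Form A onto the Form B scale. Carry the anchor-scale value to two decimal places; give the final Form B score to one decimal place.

90.8

Form A → anchor (Population P): v = (3.6/11.4)(101 − 81.0) + 16.7 = 23.02
anchor → Form B (Population Q): y = (13.8/3.2)(23.02 − 18.9) + 73.0 = 90.8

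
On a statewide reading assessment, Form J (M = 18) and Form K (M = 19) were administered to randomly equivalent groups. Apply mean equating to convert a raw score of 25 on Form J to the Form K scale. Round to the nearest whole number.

26

Mean equating: y = x + (M_Y − M_X) = 25 + (19 − 18) = 26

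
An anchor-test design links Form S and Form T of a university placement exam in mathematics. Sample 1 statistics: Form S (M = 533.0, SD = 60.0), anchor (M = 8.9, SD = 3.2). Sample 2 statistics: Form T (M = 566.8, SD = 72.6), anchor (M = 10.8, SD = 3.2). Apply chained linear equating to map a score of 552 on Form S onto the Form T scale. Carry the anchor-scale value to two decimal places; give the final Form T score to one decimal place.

Form S → anchor (Sample 1): v = (3.2/60.0)(552 − 533.0) + 8.9 = 9.91
anchor → Form T (Sample 2): y = (72.6/3.2)(9.91 − 10.8) + 566.8 = 546.6

546.6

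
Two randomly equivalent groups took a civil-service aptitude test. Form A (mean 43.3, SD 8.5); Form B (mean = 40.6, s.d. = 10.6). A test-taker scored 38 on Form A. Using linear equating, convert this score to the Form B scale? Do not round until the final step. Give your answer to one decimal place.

Linear equating: y = (SD_Y/SD_X)(x − M_X) + M_Y
y = (10.6/8.5)(38 − 43.3) + 40.6
y = 1.247059 × -5.3 + 40.6 = -6.6094 + 40.6 = 34.0

34.0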